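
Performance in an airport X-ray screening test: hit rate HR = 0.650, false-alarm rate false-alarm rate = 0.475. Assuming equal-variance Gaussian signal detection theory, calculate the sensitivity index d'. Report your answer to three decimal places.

d' = 0.448

z(H) = z(0.650) = 0.3853
z(FA) = z(0.475) = -0.0627
d' = z(H) − z(FA) = 0.3853 − (-0.0627) = 0.4480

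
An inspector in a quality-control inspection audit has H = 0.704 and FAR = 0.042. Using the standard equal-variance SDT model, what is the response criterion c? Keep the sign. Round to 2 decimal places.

c = 0.60

z(H) = z(0.704) = 0.5359
z(FA) = z(0.042) = -1.7279
c = −½·[z(H) + z(FA)] = −0.5 × (0.5359 + (-1.7279)) = 0.5960
c > 0: the inspector has a conservative response bias.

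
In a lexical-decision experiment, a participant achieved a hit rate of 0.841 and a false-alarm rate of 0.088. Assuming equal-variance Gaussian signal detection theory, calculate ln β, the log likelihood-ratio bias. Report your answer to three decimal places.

ln β = 0.417

Φ⁻¹(0.841) = 0.9986, Φ⁻¹(0.088) = -1.3532
ln β = −½·[z(H)² − z(FA)²] = −0.5 × (0.9972 − 1.8312) = 0.4170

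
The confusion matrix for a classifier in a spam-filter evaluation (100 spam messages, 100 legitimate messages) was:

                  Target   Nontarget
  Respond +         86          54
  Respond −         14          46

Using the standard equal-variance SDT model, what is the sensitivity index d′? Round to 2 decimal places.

d′ = 0.98

H = 86/100 = 0.8600
FA = 54/100 = 0.5400
z(H) = 1.080
z(FA) = 0.100
d' = z(H) − z(FA) = 1.080 − 0.100 = 0.980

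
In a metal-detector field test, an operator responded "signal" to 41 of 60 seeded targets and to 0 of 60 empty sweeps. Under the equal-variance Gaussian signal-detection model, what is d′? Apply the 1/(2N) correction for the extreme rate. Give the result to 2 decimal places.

The false-alarm rate is 0/60 = 0, so apply the 1/(2N) correction: FA → 1/(2·60) = 0.00833.
z(H) = z(0.68333) = 0.477
z(FA) = z(0.00833) = -2.394
d' = 0.477 − (-2.394) = 2.871

d′ = 2.87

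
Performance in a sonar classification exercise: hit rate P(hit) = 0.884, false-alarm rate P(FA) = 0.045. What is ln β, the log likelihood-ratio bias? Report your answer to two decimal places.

ln β = 0.72

Φ⁻¹(H) = Φ⁻¹(0.884) = 1.195
Φ⁻¹(FA) = Φ⁻¹(0.045) = -1.695
ln β = −½·[z(H)² − z(FA)²] = −0.5 × (1.428 − 2.873) = 0.7225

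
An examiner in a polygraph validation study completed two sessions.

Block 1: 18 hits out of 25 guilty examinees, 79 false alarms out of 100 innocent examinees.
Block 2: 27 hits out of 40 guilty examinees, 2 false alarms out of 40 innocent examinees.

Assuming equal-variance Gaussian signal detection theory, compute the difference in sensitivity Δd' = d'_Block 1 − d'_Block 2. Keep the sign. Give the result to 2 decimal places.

Δd' = -2.32

Block 1: z(0.7200) = 0.583, z(0.7900) = 0.806, d' = -0.223
Block 2: z(0.6750) = 0.454, z(0.0500) = -1.645, d' = 2.099
Δd' = d'_Block 1 − d'_Block 2 = -0.223 − 2.099 = -2.322
Block 2 has the higher sensitivity.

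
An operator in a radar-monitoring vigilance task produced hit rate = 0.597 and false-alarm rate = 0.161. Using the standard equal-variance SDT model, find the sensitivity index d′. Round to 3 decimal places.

z(0.597) = 0.2456, z(0.161) = -0.9904
d' = z(H) − z(FA) = 0.2456 − (-0.9904) = 1.2360

d′ = 1.236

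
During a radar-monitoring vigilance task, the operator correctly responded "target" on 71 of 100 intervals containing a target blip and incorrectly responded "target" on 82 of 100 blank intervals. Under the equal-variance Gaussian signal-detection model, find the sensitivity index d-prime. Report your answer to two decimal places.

d-prime = -0.36

H = 71/100 = 0.7100
FA = 82/100 = 0.8200
Φ⁻¹(H) = 0.553
Φ⁻¹(FA) = 0.915
d' = z(H) − z(FA) = 0.553 − 0.915 = -0.362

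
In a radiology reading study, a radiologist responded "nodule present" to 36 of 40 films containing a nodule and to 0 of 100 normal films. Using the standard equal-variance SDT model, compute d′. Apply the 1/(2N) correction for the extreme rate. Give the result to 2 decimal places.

The false-alarm rate is 0/100 = 0, so apply the 1/(2N) correction: FA → 1/(2·100) = 0.00500.
z(H) = z(0.90000) = 1.282
z(FA) = z(0.00500) = -2.576
d' = 1.282 − (-2.576) = 3.858

d′ = 3.86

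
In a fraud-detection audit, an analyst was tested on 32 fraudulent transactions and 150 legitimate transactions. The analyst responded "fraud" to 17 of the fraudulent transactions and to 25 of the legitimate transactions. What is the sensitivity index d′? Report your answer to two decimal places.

d′ = 1.05

H = 17/32 = 0.5312
FA = 25/150 = 0.1667
Φ⁻¹(H) = 0.078
Φ⁻¹(FA) = -0.967
d' = z(H) − z(FA) = 0.078 − (-0.967) = 1.045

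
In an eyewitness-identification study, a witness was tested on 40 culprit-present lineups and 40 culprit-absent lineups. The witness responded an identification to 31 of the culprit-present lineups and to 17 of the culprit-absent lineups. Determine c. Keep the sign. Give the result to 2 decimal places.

c = -0.28

H = 31/40 = 0.7750
FA = 17/40 = 0.4250
z(H) = z(0.7750) = 0.7554
z(FA) = z(0.4250) = -0.1891
c = −½·[z(H) + z(FA)] = −0.5 × (0.7554 + (-0.1891)) = -0.28315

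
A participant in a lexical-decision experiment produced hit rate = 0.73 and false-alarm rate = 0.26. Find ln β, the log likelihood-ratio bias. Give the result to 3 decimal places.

Φ⁻¹(0.73) = 0.6128, Φ⁻¹(0.26) = -0.6433
ln β = −½·[z(H)² − z(FA)²] = −0.5 × (0.3755 − 0.4138) = 0.01915

ln β = 0.019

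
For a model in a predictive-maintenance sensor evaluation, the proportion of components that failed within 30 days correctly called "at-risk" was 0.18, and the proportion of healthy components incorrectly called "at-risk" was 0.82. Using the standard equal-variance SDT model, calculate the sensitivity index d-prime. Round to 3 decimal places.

d-prime = -1.831

Φ⁻¹(H) = Φ⁻¹(0.18) = -0.9154
Φ⁻¹(FA) = Φ⁻¹(0.82) = 0.9154
d' = z(H) − z(FA) = -0.9154 − 0.9154 = -1.8308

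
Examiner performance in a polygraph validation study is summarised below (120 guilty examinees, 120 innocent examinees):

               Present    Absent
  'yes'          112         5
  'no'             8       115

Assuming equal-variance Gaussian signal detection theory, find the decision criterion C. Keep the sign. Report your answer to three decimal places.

C = 0.115

H = 112/120 = 0.9333
FA = 5/120 = 0.0417
z(H) = 1.5008
z(FA) = -1.7313
c = −½·[z(H) + z(FA)] = −0.5 × (1.5008 + (-1.7313)) = 0.11525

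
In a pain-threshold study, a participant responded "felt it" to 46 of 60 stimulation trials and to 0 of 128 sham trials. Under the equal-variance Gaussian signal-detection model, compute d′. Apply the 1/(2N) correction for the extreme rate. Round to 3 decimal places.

d′ = 3.388

The false-alarm rate is 0/128 = 0, so apply the 1/(2N) correction: FA → 1/(2·128) = 0.00391.
z(H) = z(0.76667) = 0.7279
z(FA) = z(0.00391) = -2.6597
d' = 0.7279 − (-2.6597) = 3.3876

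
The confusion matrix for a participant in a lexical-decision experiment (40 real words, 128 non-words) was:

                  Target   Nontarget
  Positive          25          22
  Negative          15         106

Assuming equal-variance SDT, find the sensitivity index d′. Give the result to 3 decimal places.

d′ = 1.265

H = 25/40 = 0.6250
FA = 22/128 = 0.1719
Φ⁻¹(H) = 0.3186
Φ⁻¹(FA) = -0.9467
d' = z(H) − z(FA) = 0.3186 − (-0.9467) = 1.2653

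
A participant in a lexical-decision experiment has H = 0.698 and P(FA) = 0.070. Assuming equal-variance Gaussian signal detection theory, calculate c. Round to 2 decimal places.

c = 0.48

Φ⁻¹(0.698) = 0.5187, Φ⁻¹(0.070) = -1.4758
c = −½·[z(H) + z(FA)] = −0.5 × (0.5187 + (-1.4758)) = 0.47855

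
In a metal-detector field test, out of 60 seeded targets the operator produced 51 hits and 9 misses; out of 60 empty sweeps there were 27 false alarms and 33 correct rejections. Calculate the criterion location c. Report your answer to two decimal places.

H = 51/60 = 0.8500
FA = 27/60 = 0.4500
Φ⁻¹(0.8500) = 1.0364, Φ⁻¹(0.4500) = -0.1257
c = −½·[z(H) + z(FA)] = −0.5 × (1.0364 + (-0.1257)) = -0.45535

c = -0.46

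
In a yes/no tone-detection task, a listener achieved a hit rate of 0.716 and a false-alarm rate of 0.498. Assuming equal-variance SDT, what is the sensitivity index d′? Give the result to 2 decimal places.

d′ = 0.58

Φ⁻¹(H) = Φ⁻¹(0.716) = 0.571
Φ⁻¹(FA) = Φ⁻¹(0.498) = -0.005
d' = z(H) − z(FA) = 0.571 − (-0.005) = 0.576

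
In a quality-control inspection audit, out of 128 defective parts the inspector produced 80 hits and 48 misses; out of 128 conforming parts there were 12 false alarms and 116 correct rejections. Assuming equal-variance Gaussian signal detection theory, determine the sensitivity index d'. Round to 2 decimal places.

H = 80/128 = 0.6250
FA = 12/128 = 0.0938
z(H) = 0.319
z(FA) = -1.318
d' = z(H) − z(FA) = 0.319 − (-1.318) = 1.637

d' = 1.64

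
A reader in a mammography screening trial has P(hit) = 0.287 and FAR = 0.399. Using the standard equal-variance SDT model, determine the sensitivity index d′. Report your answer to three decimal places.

d′ = -0.306

Φ⁻¹(H) = -0.5622
Φ⁻¹(FA) = -0.2559
d' = z(H) − z(FA) = -0.5622 − (-0.2559) = -0.3063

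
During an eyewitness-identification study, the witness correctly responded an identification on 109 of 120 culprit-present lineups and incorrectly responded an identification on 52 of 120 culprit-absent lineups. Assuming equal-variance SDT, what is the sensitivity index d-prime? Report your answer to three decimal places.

d-prime = 1.498

H = 109/120 = 0.9083
FA = 52/120 = 0.4333
z(H) = 1.3304
z(FA) = -0.1680
d' = z(H) − z(FA) = 1.3304 − (-0.1680) = 1.4984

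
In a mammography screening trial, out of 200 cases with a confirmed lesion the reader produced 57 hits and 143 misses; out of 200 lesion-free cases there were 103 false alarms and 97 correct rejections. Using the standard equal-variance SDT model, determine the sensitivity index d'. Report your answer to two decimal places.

H = 57/200 = 0.2850
FA = 103/200 = 0.5150
Φ⁻¹(H) = Φ⁻¹(0.2850) = -0.568
Φ⁻¹(FA) = Φ⁻¹(0.5150) = 0.038
d' = z(H) − z(FA) = -0.568 − 0.038 = -0.606

d' = -0.61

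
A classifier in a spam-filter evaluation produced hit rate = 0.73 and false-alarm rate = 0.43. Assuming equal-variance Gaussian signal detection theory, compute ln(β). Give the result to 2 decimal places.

ln β = -0.17

Φ⁻¹(H) = 0.613
Φ⁻¹(FA) = -0.176
ln β = −½·[z(H)² − z(FA)²] = −0.5 × (0.376 − 0.031) = -0.1725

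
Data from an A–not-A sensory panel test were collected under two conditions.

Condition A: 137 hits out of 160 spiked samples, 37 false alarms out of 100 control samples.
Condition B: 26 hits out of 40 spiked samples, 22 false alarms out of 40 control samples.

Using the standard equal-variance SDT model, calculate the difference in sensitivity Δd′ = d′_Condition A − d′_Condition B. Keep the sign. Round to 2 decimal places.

Condition A: z(0.8562) = 1.063, z(0.3700) = -0.332, d' = 1.395
Condition B: z(0.6500) = 0.385, z(0.5500) = 0.126, d' = 0.259
Δd' = d'_Condition A − d'_Condition B = 1.395 − 0.259 = 1.136
Condition A has the higher sensitivity.

Δd′ = 1.14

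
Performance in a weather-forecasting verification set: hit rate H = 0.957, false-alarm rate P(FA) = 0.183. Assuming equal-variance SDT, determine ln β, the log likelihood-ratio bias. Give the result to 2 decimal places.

ln β = -1.07

z(0.957) = 1.717, z(0.183) = -0.904
ln β = −½·[z(H)² − z(FA)²] = −0.5 × (2.948 − 0.817) = -1.0655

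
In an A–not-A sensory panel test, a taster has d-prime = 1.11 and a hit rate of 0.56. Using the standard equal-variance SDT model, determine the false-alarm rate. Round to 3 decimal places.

z(hit rate) = z(0.56) = 0.1510
z(FA) = z(H) − d' = 0.1510 − 1.11 = -0.9590
false-alarm rate = Φ(-0.9590) = 0.1688

false-alarm rate = 0.169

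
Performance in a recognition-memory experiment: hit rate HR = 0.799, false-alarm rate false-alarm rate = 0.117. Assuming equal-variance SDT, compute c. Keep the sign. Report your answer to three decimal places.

c = 0.176

z(H) = z(0.799) = 0.8381
z(FA) = z(0.117) = -1.1901
c = −½·[z(H) + z(FA)] = −0.5 × (0.8381 + (-1.1901)) = 0.1760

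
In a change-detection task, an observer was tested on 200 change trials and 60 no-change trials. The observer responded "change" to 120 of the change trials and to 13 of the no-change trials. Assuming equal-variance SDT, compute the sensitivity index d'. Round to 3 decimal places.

H = 120/200 = 0.6000
FA = 13/60 = 0.2167
z(H) = z(0.6000) = 0.2533
z(FA) = z(0.2167) = -0.7834
d' = z(H) − z(FA) = 0.2533 − (-0.7834) = 1.0367

d' = 1.037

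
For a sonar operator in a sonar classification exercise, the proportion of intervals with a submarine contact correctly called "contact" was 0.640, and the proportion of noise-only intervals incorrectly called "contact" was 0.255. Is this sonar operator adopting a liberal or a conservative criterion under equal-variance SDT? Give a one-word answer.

z(H) = 0.358, z(FA) = -0.659
c = −½·(z(H) + z(FA)) = 0.1505
c > 0 → conservative criterion (biased toward responding “no”).

conservative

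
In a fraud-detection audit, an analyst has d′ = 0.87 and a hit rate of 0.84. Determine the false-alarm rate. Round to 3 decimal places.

z(hit rate) = z(0.84) = 0.9945
z(FA) = z(H) − d' = 0.9945 − 0.87 = 0.1245
false-alarm rate = Φ(0.1245) = 0.5495

false-alarm rate = 0.550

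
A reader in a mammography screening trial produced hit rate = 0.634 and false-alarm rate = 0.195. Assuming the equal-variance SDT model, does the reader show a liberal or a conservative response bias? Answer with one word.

conservative

z(H) = 0.342, z(FA) = -0.860
c = −½·(z(H) + z(FA)) = 0.259
c > 0 → conservative criterion (biased toward responding “no”).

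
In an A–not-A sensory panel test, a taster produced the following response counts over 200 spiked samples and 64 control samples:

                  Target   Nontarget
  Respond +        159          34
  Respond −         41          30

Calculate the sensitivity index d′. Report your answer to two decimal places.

H = 159/200 = 0.7950
FA = 34/64 = 0.5312
z(0.7950) = 0.8239, z(0.5312) = 0.0783
d' = z(H) − z(FA) = 0.8239 − 0.0783 = 0.7456

d′ = 0.75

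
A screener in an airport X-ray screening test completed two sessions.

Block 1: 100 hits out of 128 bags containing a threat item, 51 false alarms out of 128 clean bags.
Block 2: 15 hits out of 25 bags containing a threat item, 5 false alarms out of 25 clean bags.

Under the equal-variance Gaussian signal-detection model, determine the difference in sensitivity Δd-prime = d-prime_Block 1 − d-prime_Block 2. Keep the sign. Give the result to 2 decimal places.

Block 1: z(0.7812) = 0.776, z(0.3984) = -0.257, d' = 1.033
Block 2: z(0.6000) = 0.253, z(0.2000) = -0.842, d' = 1.095
Δd' = d'_Block 1 − d'_Block 2 = 1.033 − 1.095 = -0.062
Block 2 has the higher sensitivity.

Δd-prime = -0.06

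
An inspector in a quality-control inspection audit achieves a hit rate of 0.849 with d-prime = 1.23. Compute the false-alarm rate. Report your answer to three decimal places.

false-alarm rate = 0.422

z(hit rate) = z(0.849) = 1.0322
z(FA) = z(H) − d' = 1.0322 − 1.23 = -0.1978
false-alarm rate = Φ(-0.1978) = 0.4216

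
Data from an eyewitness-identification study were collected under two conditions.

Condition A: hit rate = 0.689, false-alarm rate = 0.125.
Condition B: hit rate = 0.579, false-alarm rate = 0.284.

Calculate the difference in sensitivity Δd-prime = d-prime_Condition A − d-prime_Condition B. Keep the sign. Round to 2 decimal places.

Δd-prime = 0.87

Condition A: z(0.689) = 0.493, z(0.125) = -1.150, d' = 1.643
Condition B: z(0.579) = 0.199, z(0.284) = -0.571, d' = 0.770
Δd' = d'_Condition A − d'_Condition B = 1.643 − 0.770 = 0.873
Condition A has the higher sensitivity.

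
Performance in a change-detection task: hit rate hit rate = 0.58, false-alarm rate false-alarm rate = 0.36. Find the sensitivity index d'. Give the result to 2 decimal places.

d' = 0.56

Φ⁻¹(0.58) = 0.2019, Φ⁻¹(0.36) = -0.3585
d' = z(H) − z(FA) = 0.2019 − (-0.3585) = 0.5604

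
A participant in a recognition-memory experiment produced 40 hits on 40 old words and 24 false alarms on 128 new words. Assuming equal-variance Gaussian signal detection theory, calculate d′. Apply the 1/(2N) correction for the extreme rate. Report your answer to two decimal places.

d′ = 3.13

The hit rate is 40/40 = 1, so apply the 1/(2N) correction: H → 1 − 1/(2·40) = 0.98750.
z(H) = z(0.98750) = 2.241
z(FA) = z(0.18750) = -0.887
d' = 2.241 − (-0.887) = 3.128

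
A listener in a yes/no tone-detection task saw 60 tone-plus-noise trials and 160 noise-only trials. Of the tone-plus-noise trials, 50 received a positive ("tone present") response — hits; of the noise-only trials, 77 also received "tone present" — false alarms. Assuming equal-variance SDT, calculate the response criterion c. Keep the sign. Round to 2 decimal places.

c = -0.46

H = 50/60 = 0.8333
FA = 77/160 = 0.4813
z(H) = 0.9673
z(FA) = -0.0469
c = −½·[z(H) + z(FA)] = −0.5 × (0.9673 + (-0.0469)) = -0.4602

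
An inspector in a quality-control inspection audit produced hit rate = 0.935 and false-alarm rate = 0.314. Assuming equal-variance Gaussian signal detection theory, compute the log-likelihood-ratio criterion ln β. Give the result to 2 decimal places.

ln β = -1.03

z(0.935) = 1.514, z(0.314) = -0.485
ln β = −½·[z(H)² − z(FA)²] = −0.5 × (2.292 − 0.235) = -1.0285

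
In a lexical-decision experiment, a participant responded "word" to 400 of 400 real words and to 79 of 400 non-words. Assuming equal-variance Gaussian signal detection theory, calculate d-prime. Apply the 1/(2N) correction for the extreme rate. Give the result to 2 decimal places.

d-prime = 3.87

The hit rate is 400/400 = 1, so apply the 1/(2N) correction: H → 1 − 1/(2·400) = 0.99875.
z(H) = z(0.99875) = 3.023
z(FA) = z(0.19750) = -0.851
d' = 3.023 − (-0.851) = 3.874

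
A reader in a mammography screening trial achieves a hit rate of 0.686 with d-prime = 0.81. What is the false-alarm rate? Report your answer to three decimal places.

z(hit rate) = z(0.686) = 0.4845
z(FA) = z(H) − d' = 0.4845 − 0.81 = -0.3255
false-alarm rate = Φ(-0.3255) = 0.3724

false-alarm rate = 0.372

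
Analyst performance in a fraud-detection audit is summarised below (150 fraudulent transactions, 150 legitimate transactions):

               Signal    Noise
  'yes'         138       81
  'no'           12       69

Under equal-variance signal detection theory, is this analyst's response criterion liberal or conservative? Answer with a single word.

z(H) = 1.405, z(FA) = 0.100
c = −½·(z(H) + z(FA)) = -0.7525
c < 0 → liberal criterion (biased toward responding “yes”).

liberal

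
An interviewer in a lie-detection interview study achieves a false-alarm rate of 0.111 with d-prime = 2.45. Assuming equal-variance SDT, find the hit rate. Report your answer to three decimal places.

hit rate = 0.890

z(false-alarm rate) = z(0.111) = -1.2212
z(H) = z(FA) + d' = -1.2212 + 2.45 = 1.2288
hit rate = Φ(1.2288) = 0.8904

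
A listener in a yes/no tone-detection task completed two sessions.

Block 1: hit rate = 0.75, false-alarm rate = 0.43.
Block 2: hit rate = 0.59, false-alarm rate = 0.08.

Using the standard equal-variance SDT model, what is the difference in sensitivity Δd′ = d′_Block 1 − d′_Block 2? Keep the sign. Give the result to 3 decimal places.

Block 1: z(0.75) = 0.6745, z(0.43) = -0.1764, d' = 0.8509
Block 2: z(0.59) = 0.2275, z(0.08) = -1.4051, d' = 1.6326
Δd' = d'_Block 1 − d'_Block 2 = 0.8509 − 1.6326 = -0.7817
Block 2 has the higher sensitivity.

Δd′ = -0.782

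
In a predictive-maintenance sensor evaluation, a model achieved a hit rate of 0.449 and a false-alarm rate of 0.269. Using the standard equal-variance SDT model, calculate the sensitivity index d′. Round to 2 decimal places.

d′ = 0.49

z(H) = z(0.449) = -0.1282
z(FA) = z(0.269) = -0.6158
d' = z(H) − z(FA) = -0.1282 − (-0.6158) = 0.4876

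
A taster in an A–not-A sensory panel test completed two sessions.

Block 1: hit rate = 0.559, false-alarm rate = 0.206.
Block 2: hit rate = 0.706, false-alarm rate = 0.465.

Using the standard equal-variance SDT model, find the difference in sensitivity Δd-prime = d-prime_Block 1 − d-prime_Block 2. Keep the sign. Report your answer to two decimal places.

Block 1: z(0.559) = 0.148, z(0.206) = -0.820, d' = 0.968
Block 2: z(0.706) = 0.542, z(0.465) = -0.088, d' = 0.630
Δd' = d'_Block 1 − d'_Block 2 = 0.968 − 0.630 = 0.338
Block 1 has the higher sensitivity.

Δd-prime = 0.34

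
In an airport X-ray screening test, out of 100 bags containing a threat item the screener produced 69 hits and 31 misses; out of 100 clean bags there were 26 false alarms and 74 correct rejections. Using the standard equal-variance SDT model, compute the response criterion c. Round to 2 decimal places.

c = 0.07

H = 69/100 = 0.6900
FA = 26/100 = 0.2600
z(0.6900) = 0.4959, z(0.2600) = -0.6433
c = −½·[z(H) + z(FA)] = −0.5 × (0.4959 + (-0.6433)) = 0.0737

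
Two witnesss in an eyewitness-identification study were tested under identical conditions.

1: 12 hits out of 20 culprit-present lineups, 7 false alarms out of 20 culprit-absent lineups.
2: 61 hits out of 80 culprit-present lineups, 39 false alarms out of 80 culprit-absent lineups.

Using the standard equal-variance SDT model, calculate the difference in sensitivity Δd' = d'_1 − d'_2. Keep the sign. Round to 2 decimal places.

1: z(0.6000) = 0.253, z(0.3500) = -0.385, d' = 0.638
2: z(0.7625) = 0.714, z(0.4875) = -0.031, d' = 0.745
Δd' = d'_1 − d'_2 = 0.638 − 0.745 = -0.107
2 has the higher sensitivity.

Δd' = -0.11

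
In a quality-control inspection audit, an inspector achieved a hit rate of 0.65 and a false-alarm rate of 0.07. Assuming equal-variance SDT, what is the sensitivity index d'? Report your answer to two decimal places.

z(0.65) = 0.3853, z(0.07) = -1.4758
d' = z(H) − z(FA) = 0.3853 − (-1.4758) = 1.8611

d' = 1.86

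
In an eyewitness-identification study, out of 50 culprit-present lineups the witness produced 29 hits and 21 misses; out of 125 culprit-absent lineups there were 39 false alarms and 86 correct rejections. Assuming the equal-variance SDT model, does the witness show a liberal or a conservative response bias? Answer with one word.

conservative

z(H) = 0.202, z(FA) = -0.490
c = −½·(z(H) + z(FA)) = 0.144
c > 0 → conservative criterion (biased toward responding “no”).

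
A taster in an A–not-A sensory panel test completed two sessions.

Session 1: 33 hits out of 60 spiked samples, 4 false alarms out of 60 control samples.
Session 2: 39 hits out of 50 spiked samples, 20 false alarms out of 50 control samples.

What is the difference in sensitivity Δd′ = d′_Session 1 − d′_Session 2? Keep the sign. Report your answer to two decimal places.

Δd′ = 0.60

Session 1: z(0.5500) = 0.126, z(0.0667) = -1.501, d' = 1.627
Session 2: z(0.7800) = 0.772, z(0.4000) = -0.253, d' = 1.025
Δd' = d'_Session 1 − d'_Session 2 = 1.627 − 1.025 = 0.602
Session 1 has the higher sensitivity.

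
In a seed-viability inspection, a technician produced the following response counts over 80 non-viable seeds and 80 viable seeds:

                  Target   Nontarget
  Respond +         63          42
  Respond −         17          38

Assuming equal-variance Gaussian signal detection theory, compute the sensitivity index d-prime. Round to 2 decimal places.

H = 63/80 = 0.7875
FA = 42/80 = 0.5250
z(H) = 0.798
z(FA) = 0.063
d' = z(H) − z(FA) = 0.798 − 0.063 = 0.735

d-prime = 0.74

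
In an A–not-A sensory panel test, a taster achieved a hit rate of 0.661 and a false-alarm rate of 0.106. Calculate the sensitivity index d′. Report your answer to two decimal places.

Φ⁻¹(H) = 0.415
Φ⁻¹(FA) = -1.248
d' = z(H) − z(FA) = 0.415 − (-1.248) = 1.663

d′ = 1.66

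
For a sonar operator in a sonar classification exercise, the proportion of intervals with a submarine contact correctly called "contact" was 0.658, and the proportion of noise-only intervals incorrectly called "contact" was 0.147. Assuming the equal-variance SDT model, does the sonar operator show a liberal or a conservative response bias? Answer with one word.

z(H) = 0.407, z(FA) = -1.049
c = −½·(z(H) + z(FA)) = 0.321
c > 0 → conservative criterion (biased toward responding “no”).

conservative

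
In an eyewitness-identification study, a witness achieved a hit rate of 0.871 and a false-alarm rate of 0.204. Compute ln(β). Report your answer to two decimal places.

z(H) = 1.131
z(FA) = -0.827
ln β = −½·[z(H)² − z(FA)²] = −0.5 × (1.279 − 0.684) = -0.2975

ln β = -0.30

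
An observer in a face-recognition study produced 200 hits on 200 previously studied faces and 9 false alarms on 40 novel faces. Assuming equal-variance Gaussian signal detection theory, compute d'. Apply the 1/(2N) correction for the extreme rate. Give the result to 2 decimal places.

The hit rate is 200/200 = 1, so apply the 1/(2N) correction: H → 1 − 1/(2·200) = 0.99750.
z(H) = z(0.99750) = 2.807
z(FA) = z(0.22500) = -0.755
d' = 2.807 − (-0.755) = 3.562

d' = 3.56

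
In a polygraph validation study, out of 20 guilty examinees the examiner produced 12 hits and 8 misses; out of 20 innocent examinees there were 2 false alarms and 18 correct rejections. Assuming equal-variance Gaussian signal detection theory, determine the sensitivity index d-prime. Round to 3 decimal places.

H = 12/20 = 0.6000
FA = 2/20 = 0.1000
Φ⁻¹(H) = Φ⁻¹(0.6000) = 0.2533
Φ⁻¹(FA) = Φ⁻¹(0.1000) = -1.2816
d' = z(H) − z(FA) = 0.2533 − (-1.2816) = 1.5349

d-prime = 1.535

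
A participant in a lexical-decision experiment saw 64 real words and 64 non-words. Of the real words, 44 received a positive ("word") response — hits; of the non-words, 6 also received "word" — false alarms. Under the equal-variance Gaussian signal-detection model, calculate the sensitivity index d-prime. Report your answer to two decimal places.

H = 44/64 = 0.6875
FA = 6/64 = 0.0938
Φ⁻¹(0.6875) = 0.489, Φ⁻¹(0.0938) = -1.318
d' = z(H) − z(FA) = 0.489 − (-1.318) = 1.807

d-prime = 1.81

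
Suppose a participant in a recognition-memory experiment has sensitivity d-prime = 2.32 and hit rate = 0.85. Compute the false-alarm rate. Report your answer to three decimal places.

z(hit rate) = z(0.85) = 1.0364
z(FA) = z(H) − d' = 1.0364 − 2.32 = -1.2836
false-alarm rate = Φ(-1.2836) = 0.0996

false-alarm rate = 0.100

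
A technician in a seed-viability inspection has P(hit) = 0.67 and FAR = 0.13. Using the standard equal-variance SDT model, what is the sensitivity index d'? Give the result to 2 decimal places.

z(H) = z(0.67) = 0.4399
z(FA) = z(0.13) = -1.1264
d' = z(H) − z(FA) = 0.4399 − (-1.1264) = 1.5663

d' = 1.57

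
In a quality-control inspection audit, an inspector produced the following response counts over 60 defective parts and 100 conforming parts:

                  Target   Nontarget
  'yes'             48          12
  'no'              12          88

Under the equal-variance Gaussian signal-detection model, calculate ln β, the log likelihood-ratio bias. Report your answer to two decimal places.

H = 48/60 = 0.8000
FA = 12/100 = 0.1200
Φ⁻¹(H) = Φ⁻¹(0.8000) = 0.842
Φ⁻¹(FA) = Φ⁻¹(0.1200) = -1.175
ln β = −½·[z(H)² − z(FA)²] = −0.5 × (0.709 − 1.381) = 0.336

ln β = 0.34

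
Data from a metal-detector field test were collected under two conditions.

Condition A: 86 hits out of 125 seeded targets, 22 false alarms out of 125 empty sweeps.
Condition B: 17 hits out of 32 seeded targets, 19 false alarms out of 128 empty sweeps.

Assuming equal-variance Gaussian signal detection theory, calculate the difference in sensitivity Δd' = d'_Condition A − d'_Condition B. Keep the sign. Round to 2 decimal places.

Condition A: z(0.6880) = 0.490, z(0.1760) = -0.931, d' = 1.421
Condition B: z(0.5312) = 0.078, z(0.1484) = -1.043, d' = 1.121
Δd' = d'_Condition A − d'_Condition B = 1.421 − 1.121 = 0.300
Condition A has the higher sensitivity.

Δd' = 0.30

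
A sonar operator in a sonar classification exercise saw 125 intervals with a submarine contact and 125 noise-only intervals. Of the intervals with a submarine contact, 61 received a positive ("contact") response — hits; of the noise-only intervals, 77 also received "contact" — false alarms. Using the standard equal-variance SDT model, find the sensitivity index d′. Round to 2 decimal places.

H = 61/125 = 0.4880
FA = 77/125 = 0.6160
z(H) = -0.030
z(FA) = 0.295
d' = z(H) − z(FA) = -0.030 − 0.295 = -0.325

d′ = -0.33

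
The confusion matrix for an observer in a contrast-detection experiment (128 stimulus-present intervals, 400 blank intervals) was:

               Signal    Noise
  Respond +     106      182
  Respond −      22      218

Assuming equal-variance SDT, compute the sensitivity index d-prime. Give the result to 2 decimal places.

d-prime = 1.06

H = 106/128 = 0.8281
FA = 182/400 = 0.4550
z(H) = z(0.8281) = 0.947
z(FA) = z(0.4550) = -0.113
d' = z(H) − z(FA) = 0.947 − (-0.113) = 1.060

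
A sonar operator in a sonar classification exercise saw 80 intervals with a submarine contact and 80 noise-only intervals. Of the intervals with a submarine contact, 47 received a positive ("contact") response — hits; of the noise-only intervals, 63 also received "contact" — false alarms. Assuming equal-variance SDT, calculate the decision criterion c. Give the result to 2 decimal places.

c = -0.51

H = 47/80 = 0.5875
FA = 63/80 = 0.7875
z(0.5875) = 0.221, z(0.7875) = 0.798
c = −½·[z(H) + z(FA)] = −0.5 × (0.221 + 0.798) = -0.5095
c < 0: the sonar operator has a liberal response bias.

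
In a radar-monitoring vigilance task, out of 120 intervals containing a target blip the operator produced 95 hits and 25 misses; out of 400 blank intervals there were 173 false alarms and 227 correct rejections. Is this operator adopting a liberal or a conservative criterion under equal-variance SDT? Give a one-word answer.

liberal

z(H) = 0.812, z(FA) = -0.170
c = −½·(z(H) + z(FA)) = -0.321
c < 0 → liberal criterion (biased toward responding “yes”).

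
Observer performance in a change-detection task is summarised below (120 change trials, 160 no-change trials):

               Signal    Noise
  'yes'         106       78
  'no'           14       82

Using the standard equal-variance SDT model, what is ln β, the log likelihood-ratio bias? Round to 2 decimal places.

ln β = -0.71

H = 106/120 = 0.8833
FA = 78/160 = 0.4875
Φ⁻¹(H) = Φ⁻¹(0.8833) = 1.192
Φ⁻¹(FA) = Φ⁻¹(0.4875) = -0.031
ln β = −½·[z(H)² − z(FA)²] = −0.5 × (1.421 − 0.001) = -0.710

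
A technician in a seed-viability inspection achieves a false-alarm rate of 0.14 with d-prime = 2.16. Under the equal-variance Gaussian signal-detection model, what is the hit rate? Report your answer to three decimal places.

z(false-alarm rate) = z(0.14) = -1.0803
z(H) = z(FA) + d' = -1.0803 + 2.16 = 1.0797
hit rate = Φ(1.0797) = 0.8599

hit rate = 0.860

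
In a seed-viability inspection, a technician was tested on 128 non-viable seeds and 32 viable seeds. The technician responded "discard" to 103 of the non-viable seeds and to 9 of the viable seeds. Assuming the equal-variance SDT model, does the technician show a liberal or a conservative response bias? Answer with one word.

z(H) = 0.858, z(FA) = -0.579
c = −½·(z(H) + z(FA)) = -0.1395
c < 0 → liberal criterion (biased toward responding “yes”).

liberal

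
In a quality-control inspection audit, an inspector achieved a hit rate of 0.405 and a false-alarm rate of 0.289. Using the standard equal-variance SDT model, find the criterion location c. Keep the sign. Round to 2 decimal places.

c = 0.40

z(H) = z(0.405) = -0.240
z(FA) = z(0.289) = -0.556
c = −½·[z(H) + z(FA)] = −0.5 × (-0.240 + (-0.556)) = 0.398
c > 0: the inspector has a conservative response bias.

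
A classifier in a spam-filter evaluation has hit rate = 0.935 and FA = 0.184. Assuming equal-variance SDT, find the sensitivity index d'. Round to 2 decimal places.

z(H) = 1.5141
z(FA) = -0.9002
d' = z(H) − z(FA) = 1.5141 − (-0.9002) = 2.4143

d' = 2.41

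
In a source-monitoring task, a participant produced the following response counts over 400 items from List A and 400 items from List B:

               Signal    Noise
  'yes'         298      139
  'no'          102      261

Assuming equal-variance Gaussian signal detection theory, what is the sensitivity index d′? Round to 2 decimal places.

H = 298/400 = 0.7450
FA = 139/400 = 0.3475
z(H) = 0.659
z(FA) = -0.392
d' = z(H) − z(FA) = 0.659 − (-0.392) = 1.051

d′ = 1.05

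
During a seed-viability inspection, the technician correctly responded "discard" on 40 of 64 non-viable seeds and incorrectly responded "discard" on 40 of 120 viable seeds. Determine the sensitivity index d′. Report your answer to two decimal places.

H = 40/64 = 0.6250
FA = 40/120 = 0.3333
Φ⁻¹(0.6250) = 0.3186, Φ⁻¹(0.3333) = -0.4308
d' = z(H) − z(FA) = 0.3186 − (-0.4308) = 0.7494

d′ = 0.75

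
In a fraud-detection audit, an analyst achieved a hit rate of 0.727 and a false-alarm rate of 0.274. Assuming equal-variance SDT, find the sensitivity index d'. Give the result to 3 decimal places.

d' = 1.205

Φ⁻¹(0.727) = 0.6038, Φ⁻¹(0.274) = -0.6008
d' = z(H) − z(FA) = 0.6038 − (-0.6008) = 1.2046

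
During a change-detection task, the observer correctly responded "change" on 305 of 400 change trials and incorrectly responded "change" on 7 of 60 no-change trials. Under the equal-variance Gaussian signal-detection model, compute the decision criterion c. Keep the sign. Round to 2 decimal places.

H = 305/400 = 0.7625
FA = 7/60 = 0.1167
z(H) = 0.7144
z(FA) = -1.1916
c = −½·[z(H) + z(FA)] = −0.5 × (0.7144 + (-1.1916)) = 0.2386
c > 0: the observer has a conservative response bias.

c = 0.24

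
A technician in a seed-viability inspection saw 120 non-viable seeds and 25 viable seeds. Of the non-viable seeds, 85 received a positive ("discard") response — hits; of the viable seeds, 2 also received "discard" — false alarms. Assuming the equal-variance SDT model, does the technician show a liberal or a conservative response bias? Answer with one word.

conservative

z(H) = 0.549, z(FA) = -1.405
c = −½·(z(H) + z(FA)) = 0.428
c > 0 → conservative criterion (biased toward responding “no”).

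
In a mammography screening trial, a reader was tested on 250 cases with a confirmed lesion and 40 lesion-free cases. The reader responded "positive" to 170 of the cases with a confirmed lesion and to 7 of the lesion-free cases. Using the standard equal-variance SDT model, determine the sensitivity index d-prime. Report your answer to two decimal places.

d-prime = 1.40

H = 170/250 = 0.6800
FA = 7/40 = 0.1750
z(H) = 0.4677
z(FA) = -0.9346
d' = z(H) − z(FA) = 0.4677 − (-0.9346) = 1.4023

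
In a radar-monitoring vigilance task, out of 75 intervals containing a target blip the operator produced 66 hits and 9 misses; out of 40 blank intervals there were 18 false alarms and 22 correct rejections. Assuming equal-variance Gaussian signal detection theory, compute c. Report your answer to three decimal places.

H = 66/75 = 0.8800
FA = 18/40 = 0.4500
z(H) = z(0.8800) = 1.1750
z(FA) = z(0.4500) = -0.1257
c = −½·[z(H) + z(FA)] = −0.5 × (1.1750 + (-0.1257)) = -0.52465
c < 0: the operator has a liberal response bias.

c = -0.525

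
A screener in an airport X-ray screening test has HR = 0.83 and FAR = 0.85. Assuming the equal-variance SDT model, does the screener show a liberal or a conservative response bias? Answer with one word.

z(H) = 0.954, z(FA) = 1.036
c = −½·(z(H) + z(FA)) = -0.995
c < 0 → liberal criterion (biased toward responding “yes”).

liberal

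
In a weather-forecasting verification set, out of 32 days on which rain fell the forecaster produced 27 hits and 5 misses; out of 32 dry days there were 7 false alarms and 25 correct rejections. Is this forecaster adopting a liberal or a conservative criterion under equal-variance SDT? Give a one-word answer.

z(H) = 1.010, z(FA) = -0.776
c = −½·(z(H) + z(FA)) = -0.117
c < 0 → liberal criterion (biased toward responding “yes”).

liberal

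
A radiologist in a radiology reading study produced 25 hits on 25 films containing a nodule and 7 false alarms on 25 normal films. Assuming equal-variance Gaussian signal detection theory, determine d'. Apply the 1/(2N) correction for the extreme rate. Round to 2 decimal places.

d' = 2.64

The hit rate is 25/25 = 1, so apply the 1/(2N) correction: H → 1 − 1/(2·25) = 0.98000.
z(H) = z(0.98000) = 2.054
z(FA) = z(0.28000) = -0.583
d' = 2.054 − (-0.583) = 2.637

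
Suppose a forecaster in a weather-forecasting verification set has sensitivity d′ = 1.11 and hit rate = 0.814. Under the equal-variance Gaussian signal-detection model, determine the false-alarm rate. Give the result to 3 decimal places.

false-alarm rate = 0.414

z(hit rate) = z(0.814) = 0.8927
z(FA) = z(H) − d' = 0.8927 − 1.11 = -0.2173
false-alarm rate = Φ(-0.2173) = 0.4140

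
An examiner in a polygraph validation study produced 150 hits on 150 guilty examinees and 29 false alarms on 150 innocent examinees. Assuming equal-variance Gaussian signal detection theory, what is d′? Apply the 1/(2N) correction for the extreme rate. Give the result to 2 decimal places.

d′ = 3.58

The hit rate is 150/150 = 1, so apply the 1/(2N) correction: H → 1 − 1/(2·150) = 0.99667.
z(H) = z(0.99667) = 2.713
z(FA) = z(0.19333) = -0.866
d' = 2.713 − (-0.866) = 3.579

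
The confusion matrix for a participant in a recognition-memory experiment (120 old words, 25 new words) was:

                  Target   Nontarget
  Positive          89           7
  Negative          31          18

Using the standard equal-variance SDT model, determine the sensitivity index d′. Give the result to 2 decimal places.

d′ = 1.23

H = 89/120 = 0.7417
FA = 7/25 = 0.2800
z(0.7417) = 0.649, z(0.2800) = -0.583
d' = z(H) − z(FA) = 0.649 − (-0.583) = 1.232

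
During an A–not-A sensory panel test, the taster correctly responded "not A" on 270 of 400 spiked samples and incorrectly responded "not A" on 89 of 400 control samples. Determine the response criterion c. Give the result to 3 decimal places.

c = 0.155

H = 270/400 = 0.6750
FA = 89/400 = 0.2225
z(H) = 0.4538
z(FA) = -0.7638
c = −½·[z(H) + z(FA)] = −0.5 × (0.4538 + (-0.7638)) = 0.1550
c > 0: the taster has a conservative response bias.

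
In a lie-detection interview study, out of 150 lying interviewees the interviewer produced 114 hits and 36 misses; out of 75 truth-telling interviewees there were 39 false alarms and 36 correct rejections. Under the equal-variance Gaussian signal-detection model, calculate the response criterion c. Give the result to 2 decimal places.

H = 114/150 = 0.7600
FA = 39/75 = 0.5200
z(0.7600) = 0.706, z(0.5200) = 0.050
c = −½·[z(H) + z(FA)] = −0.5 × (0.706 + 0.050) = -0.378
c < 0: the interviewer has a liberal response bias.

c = -0.38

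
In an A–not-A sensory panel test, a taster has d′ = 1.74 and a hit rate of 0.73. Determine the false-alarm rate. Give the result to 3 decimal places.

false-alarm rate = 0.130

z(hit rate) = z(0.73) = 0.6128
z(FA) = z(H) − d' = 0.6128 − 1.74 = -1.1272
false-alarm rate = Φ(-1.1272) = 0.1298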